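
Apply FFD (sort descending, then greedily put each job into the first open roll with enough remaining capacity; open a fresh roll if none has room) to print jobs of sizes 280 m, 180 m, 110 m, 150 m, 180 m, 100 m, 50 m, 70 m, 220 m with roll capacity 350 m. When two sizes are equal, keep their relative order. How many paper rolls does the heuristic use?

4

Sorted descending: 280, 220, 180, 180, 150, 110, 100, 70, 50.
  280 → roll 1 (new)  [load 280/350]
  220 → roll 2 (new)  [load 220/350]
  180 → roll 3 (new)  [load 180/350]
  180 → roll 4 (new)  [load 180/350]
  150 → roll 3  [load 330/350]
  110 → roll 2  [load 330/350]
  100 → roll 4  [load 280/350]
  70 → roll 1  [load 350/350]
  50 → roll 4  [load 330/350]
4 paper rolls opened.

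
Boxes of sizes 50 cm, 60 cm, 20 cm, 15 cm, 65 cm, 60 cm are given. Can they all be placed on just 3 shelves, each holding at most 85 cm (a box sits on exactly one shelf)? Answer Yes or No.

Total = 270 cm; ⌈270/85⌉ = 4.
At least 4 shelves are required, but only 3 are allowed.

No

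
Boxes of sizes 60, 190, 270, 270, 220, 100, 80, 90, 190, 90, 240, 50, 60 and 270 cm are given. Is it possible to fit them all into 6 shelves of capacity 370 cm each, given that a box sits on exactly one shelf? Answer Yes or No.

No

Total = 2180 cm; ⌈2180/370⌉ = 6.
7 boxes each exceed half the capacity and cannot share a shelf, forcing at least 7 shelves.
At least 7 shelves are required, but only 6 are allowed.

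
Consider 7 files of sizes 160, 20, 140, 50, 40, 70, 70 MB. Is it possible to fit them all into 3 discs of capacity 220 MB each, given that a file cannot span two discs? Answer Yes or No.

A valid assignment using 3 discs:
  disc 1: 160 + 50 = 210
  disc 2: 140 + 70 = 210
  disc 3: 70 + 40 + 20 = 130
Every load is within 220 MB, so 3 discs suffice.

Yes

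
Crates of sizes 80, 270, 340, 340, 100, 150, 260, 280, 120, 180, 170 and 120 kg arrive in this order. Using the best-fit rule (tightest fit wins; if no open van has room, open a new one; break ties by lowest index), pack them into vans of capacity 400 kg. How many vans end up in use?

7

  80 → van 1 (new)  [load 80/400]
  270 → van 1  [load 350/400]
  340 → van 2 (new)  [load 340/400]
  340 → van 3 (new)  [load 340/400]
  100 → van 4 (new)  [load 100/400]
  150 → van 4  [load 250/400]
  260 → van 5 (new)  [load 260/400]
  280 → van 6 (new)  [load 280/400]
  120 → van 6  [load 400/400]
  180 → van 7 (new)  [load 180/400]
  170 → van 7  [load 350/400]
  120 → van 5  [load 380/400]
7 vans opened.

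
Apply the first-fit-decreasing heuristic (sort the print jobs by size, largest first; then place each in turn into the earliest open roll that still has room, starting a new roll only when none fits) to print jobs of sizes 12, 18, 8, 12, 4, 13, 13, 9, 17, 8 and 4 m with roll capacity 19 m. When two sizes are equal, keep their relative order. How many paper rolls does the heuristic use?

Sorted descending: 18, 17, 13, 13, 12, 12, 9, 8, 8, 4, 4.
  18 → roll 1 (new)  [load 18/19]
  17 → roll 2 (new)  [load 17/19]
  13 → roll 3 (new)  [load 13/19]
  13 → roll 4 (new)  [load 13/19]
  12 → roll 5 (new)  [load 12/19]
  12 → roll 6 (new)  [load 12/19]
  9 → roll 7 (new)  [load 9/19]
  8 → roll 7  [load 17/19]
  8 → roll 8 (new)  [load 8/19]
  4 → roll 3  [load 17/19]
  4 → roll 4  [load 17/19]
8 paper rolls opened.

8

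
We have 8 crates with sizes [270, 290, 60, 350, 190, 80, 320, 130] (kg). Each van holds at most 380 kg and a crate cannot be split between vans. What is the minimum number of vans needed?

5

Total = 350 + 320 + 290 + 270 + 190 + 130 + 80 + 60 = 1690 kg.
Lower bound: ⌈1690/380⌉ = 5 vans.
A packing using 5 vans:
  van 1: 350 = 350
  van 2: 320 + 60 = 380
  van 3: 290 + 80 = 370
  van 4: 270 = 270
  van 5: 190 + 130 = 320
This matches the lower bound, so 5 is optimal.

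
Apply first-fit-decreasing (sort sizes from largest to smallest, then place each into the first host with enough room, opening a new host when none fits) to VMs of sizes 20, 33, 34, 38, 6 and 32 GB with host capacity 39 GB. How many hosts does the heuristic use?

Sorted descending: 38, 34, 33, 32, 20, 6.
  38 → host 1 (new)  [load 38/39]
  34 → host 2 (new)  [load 34/39]
  33 → host 3 (new)  [load 33/39]
  32 → host 4 (new)  [load 32/39]
  20 → host 5 (new)  [load 20/39]
  6 → host 3  [load 39/39]
5 hosts opened.

5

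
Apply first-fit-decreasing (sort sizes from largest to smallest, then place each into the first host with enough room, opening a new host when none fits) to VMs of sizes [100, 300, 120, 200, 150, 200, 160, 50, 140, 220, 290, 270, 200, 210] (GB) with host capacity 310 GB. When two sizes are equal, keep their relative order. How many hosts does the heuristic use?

10

Sorted descending: 300, 290, 270, 220, 210, 200, 200, 200, 160, 150, 140, 120, 100, 50.
  300 → host 1 (new)  [load 300/310]
  290 → host 2 (new)  [load 290/310]
  270 → host 3 (new)  [load 270/310]
  220 → host 4 (new)  [load 220/310]
  210 → host 5 (new)  [load 210/310]
  200 → host 6 (new)  [load 200/310]
  200 → host 7 (new)  [load 200/310]
  200 → host 8 (new)  [load 200/310]
  160 → host 9 (new)  [load 160/310]
  150 → host 9  [load 310/310]
  140 → host 10 (new)  [load 140/310]
  120 → host 10  [load 260/310]
  100 → host 5  [load 310/310]
  50 → host 4  [load 270/310]
10 hosts opened.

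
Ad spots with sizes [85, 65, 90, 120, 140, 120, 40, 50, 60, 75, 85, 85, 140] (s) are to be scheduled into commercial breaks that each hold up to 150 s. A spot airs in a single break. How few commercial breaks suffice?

9

Total = 140 + 140 + 120 + 120 + 90 + 85 + 85 + 85 + 75 + 65 + 60 + 50 + 40 = 1155 s.
Lower bound: ⌈1155/150⌉ = 8 commercial breaks.
A packing using 9 commercial breaks:
  break 1: 140 = 140
  break 2: 140 = 140
  break 3: 120 = 120
  break 4: 120 = 120
  break 5: 90 + 60 = 150
  break 6: 85 + 65 = 150
  break 7: 85 + 50 = 135
  break 8: 85 + 40 = 125
  break 9: 75 = 75
No arrangement into 8 commercial breaks stays within capacity, so 9 is optimal.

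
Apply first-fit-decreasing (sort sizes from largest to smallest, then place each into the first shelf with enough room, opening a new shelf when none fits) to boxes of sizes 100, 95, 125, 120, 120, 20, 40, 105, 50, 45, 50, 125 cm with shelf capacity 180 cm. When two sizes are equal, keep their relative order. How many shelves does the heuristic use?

Sorted descending: 125, 125, 120, 120, 105, 100, 95, 50, 50, 45, 40, 20.
  125 → shelf 1 (new)  [load 125/180]
  125 → shelf 2 (new)  [load 125/180]
  120 → shelf 3 (new)  [load 120/180]
  120 → shelf 4 (new)  [load 120/180]
  105 → shelf 5 (new)  [load 105/180]
  100 → shelf 6 (new)  [load 100/180]
  95 → shelf 7 (new)  [load 95/180]
  50 → shelf 1  [load 175/180]
  50 → shelf 2  [load 175/180]
  45 → shelf 3  [load 165/180]
  40 → shelf 4  [load 160/180]
  20 → shelf 4  [load 180/180]
7 shelves opened.

7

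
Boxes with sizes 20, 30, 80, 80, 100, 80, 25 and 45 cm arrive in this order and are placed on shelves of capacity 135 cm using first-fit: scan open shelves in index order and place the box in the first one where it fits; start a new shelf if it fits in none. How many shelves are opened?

  20 → shelf 1 (new)  [load 20/135]
  30 → shelf 1  [load 50/135]
  80 → shelf 1  [load 130/135]
  80 → shelf 2 (new)  [load 80/135]
  100 → shelf 3 (new)  [load 100/135]
  80 → shelf 4 (new)  [load 80/135]
  25 → shelf 2  [load 105/135]
  45 → shelf 4  [load 125/135]
4 shelves opened.

4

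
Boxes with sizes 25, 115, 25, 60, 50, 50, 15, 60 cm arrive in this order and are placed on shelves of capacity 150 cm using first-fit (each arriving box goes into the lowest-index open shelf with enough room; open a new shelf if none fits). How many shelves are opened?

3

  25 → shelf 1 (new)  [load 25/150]
  115 → shelf 1  [load 140/150]
  25 → shelf 2 (new)  [load 25/150]
  60 → shelf 2  [load 85/150]
  50 → shelf 2  [load 135/150]
  50 → shelf 3 (new)  [load 50/150]
  15 → shelf 2  [load 150/150]
  60 → shelf 3  [load 110/150]
3 shelves opened.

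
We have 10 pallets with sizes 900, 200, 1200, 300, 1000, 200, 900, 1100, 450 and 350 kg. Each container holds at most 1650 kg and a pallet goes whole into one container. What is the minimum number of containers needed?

5

Total = 1200 + 1100 + 1000 + 900 + 900 + 450 + 350 + 300 + 200 + 200 = 6600 kg.
Lower bound: ⌈6600/1650⌉ = 4 containers.
Also, 5 pallets each exceed 825 kg, and no two of those can share a container, so at least 5 containers are needed.
A packing using 5 containers:
  container 1: 1200 + 450 = 1650
  container 2: 1100 + 350 + 200 = 1650
  container 3: 1000 + 300 + 200 = 1500
  container 4: 900 = 900
  container 5: 900 = 900
This matches the lower bound, so 5 is optimal.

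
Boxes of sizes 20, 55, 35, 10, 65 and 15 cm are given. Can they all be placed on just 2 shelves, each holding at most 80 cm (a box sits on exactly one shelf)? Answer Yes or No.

No

Total = 200 cm; ⌈200/80⌉ = 3.
At least 3 shelves are required, but only 2 are allowed.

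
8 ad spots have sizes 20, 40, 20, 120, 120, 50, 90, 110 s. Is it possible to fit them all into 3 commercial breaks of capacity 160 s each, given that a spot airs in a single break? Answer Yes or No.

Total = 570 s; ⌈570/160⌉ = 4.
At least 4 commercial breaks are required, but only 3 are allowed.

No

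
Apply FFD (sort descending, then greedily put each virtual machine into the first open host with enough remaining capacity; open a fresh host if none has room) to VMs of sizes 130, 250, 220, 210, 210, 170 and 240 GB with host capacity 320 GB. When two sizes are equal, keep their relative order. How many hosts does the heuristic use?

Sorted descending: 250, 240, 220, 210, 210, 170, 130.
  250 → host 1 (new)  [load 250/320]
  240 → host 2 (new)  [load 240/320]
  220 → host 3 (new)  [load 220/320]
  210 → host 4 (new)  [load 210/320]
  210 → host 5 (new)  [load 210/320]
  170 → host 6 (new)  [load 170/320]
  130 → host 6  [load 300/320]
6 hosts opened.

6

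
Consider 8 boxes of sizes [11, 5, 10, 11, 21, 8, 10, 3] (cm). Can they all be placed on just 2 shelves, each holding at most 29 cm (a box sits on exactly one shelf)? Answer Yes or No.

Total = 79 cm; ⌈79/29⌉ = 3.
At least 3 shelves are required, but only 2 are allowed.

No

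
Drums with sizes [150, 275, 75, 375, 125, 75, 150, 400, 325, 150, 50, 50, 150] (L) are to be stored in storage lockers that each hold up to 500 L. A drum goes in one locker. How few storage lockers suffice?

Total = 400 + 375 + 325 + 275 + 150 + 150 + 150 + 150 + 125 + 75 + 75 + 50 + 50 = 2350 L.
Lower bound: ⌈2350/500⌉ = 5 storage lockers.
A packing using 5 storage lockers:
  locker 1: 400 + 75 = 475
  locker 2: 375 + 125 = 500
  locker 3: 325 + 150 = 475
  locker 4: 275 + 150 + 75 = 500
  locker 5: 150 + 150 + 50 + 50 = 400
This matches the lower bound, so 5 is optimal.

5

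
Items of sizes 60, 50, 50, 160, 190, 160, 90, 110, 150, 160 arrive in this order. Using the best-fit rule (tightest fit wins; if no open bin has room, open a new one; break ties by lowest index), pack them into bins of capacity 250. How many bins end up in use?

  60 → bin 1 (new)  [load 60/250]
  50 → bin 1  [load 110/250]
  50 → bin 1  [load 160/250]
  160 → bin 2 (new)  [load 160/250]
  190 → bin 3 (new)  [load 190/250]
  160 → bin 4 (new)  [load 160/250]
  90 → bin 1  [load 250/250]
  110 → bin 5 (new)  [load 110/250]
  150 → bin 6 (new)  [load 150/250]
  160 → bin 7 (new)  [load 160/250]
7 bins opened.

7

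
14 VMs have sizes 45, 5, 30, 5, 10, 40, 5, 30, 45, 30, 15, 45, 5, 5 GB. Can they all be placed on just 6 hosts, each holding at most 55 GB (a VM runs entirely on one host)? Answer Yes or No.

No

Total = 315 GB; ⌈315/55⌉ = 6.
7 VMs each exceed half the capacity and cannot share a host, forcing at least 7 hosts.
At least 7 hosts are required, but only 6 are allowed.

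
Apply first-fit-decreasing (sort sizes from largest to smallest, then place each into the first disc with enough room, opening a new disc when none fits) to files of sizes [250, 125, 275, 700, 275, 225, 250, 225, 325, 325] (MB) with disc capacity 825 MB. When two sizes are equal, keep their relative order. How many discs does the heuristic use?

4

Sorted descending: 700, 325, 325, 275, 275, 250, 250, 225, 225, 125.
  700 → disc 1 (new)  [load 700/825]
  325 → disc 2 (new)  [load 325/825]
  325 → disc 2  [load 650/825]
  275 → disc 3 (new)  [load 275/825]
  275 → disc 3  [load 550/825]
  250 → disc 3  [load 800/825]
  250 → disc 4 (new)  [load 250/825]
  225 → disc 4  [load 475/825]
  225 → disc 4  [load 700/825]
  125 → disc 1  [load 825/825]
4 discs opened.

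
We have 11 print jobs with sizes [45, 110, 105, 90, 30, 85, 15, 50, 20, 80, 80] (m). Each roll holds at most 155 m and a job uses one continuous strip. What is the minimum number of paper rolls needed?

6

Total = 110 + 105 + 90 + 85 + 80 + 80 + 50 + 45 + 30 + 20 + 15 = 710 m.
Lower bound: ⌈710/155⌉ = 5 paper rolls.
Also, 6 print jobs each exceed 155/2 m, and no two of those can share a roll, so at least 6 paper rolls are needed.
A packing using 6 paper rolls:
  roll 1: 110 + 45 = 155
  roll 2: 105 + 50 = 155
  roll 3: 90 + 30 + 20 + 15 = 155
  roll 4: 85 = 85
  roll 5: 80 = 80
  roll 6: 80 = 80
This matches the lower bound, so 6 is optimal.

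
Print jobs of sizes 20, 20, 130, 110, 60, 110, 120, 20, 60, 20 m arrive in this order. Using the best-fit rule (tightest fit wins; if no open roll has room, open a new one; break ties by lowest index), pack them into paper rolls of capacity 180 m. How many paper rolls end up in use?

4

  20 → roll 1 (new)  [load 20/180]
  20 → roll 1  [load 40/180]
  130 → roll 1  [load 170/180]
  110 → roll 2 (new)  [load 110/180]
  60 → roll 2  [load 170/180]
  110 → roll 3 (new)  [load 110/180]
  120 → roll 4 (new)  [load 120/180]
  20 → roll 4  [load 140/180]
  60 → roll 3  [load 170/180]
  20 → roll 4  [load 160/180]
4 paper rolls opened.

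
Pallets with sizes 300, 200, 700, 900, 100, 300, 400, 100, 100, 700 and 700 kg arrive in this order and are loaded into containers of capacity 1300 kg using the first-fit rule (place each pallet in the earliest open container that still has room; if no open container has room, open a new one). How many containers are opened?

  300 → container 1 (new)  [load 300/1300]
  200 → container 1  [load 500/1300]
  700 → container 1  [load 1200/1300]
  900 → container 2 (new)  [load 900/1300]
  100 → container 1  [load 1300/1300]
  300 → container 2  [load 1200/1300]
  400 → container 3 (new)  [load 400/1300]
  100 → container 2  [load 1300/1300]
  100 → container 3  [load 500/1300]
  700 → container 3  [load 1200/1300]
  700 → container 4 (new)  [load 700/1300]
4 containers opened.

4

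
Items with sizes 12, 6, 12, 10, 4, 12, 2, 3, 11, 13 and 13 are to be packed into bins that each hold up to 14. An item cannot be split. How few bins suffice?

8

Total = 13 + 13 + 12 + 12 + 12 + 11 + 10 + 6 + 4 + 3 + 2 = 98.
Lower bound: ⌈98/14⌉ = 7 bins.
A packing using 8 bins:
  bin 1: 13 = 13
  bin 2: 13 = 13
  bin 3: 12 + 2 = 14
  bin 4: 12 = 12
  bin 5: 12 = 12
  bin 6: 11 + 3 = 14
  bin 7: 10 + 4 = 14
  bin 8: 6 = 6
No arrangement into 7 bins stays within capacity, so 8 is optimal.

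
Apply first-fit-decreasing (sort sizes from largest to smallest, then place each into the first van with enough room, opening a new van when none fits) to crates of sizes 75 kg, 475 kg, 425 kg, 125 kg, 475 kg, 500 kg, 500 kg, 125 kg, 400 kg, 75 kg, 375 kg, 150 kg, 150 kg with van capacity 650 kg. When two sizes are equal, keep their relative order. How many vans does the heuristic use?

Sorted descending: 500, 500, 475, 475, 425, 400, 375, 150, 150, 125, 125, 75, 75.
  500 → van 1 (new)  [load 500/650]
  500 → van 2 (new)  [load 500/650]
  475 → van 3 (new)  [load 475/650]
  475 → van 4 (new)  [load 475/650]
  425 → van 5 (new)  [load 425/650]
  400 → van 6 (new)  [load 400/650]
  375 → van 7 (new)  [load 375/650]
  150 → van 1  [load 650/650]
  150 → van 2  [load 650/650]
  125 → van 3  [load 600/650]
  125 → van 4  [load 600/650]
  75 → van 5  [load 500/650]
  75 → van 5  [load 575/650]
7 vans opened.

7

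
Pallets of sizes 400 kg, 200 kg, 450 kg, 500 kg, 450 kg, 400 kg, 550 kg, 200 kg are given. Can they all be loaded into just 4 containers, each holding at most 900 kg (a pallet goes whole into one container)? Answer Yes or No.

A valid assignment using 4 containers:
  container 1: 550 + 200 = 750
  container 2: 500 + 400 = 900
  container 3: 450 + 450 = 900
  container 4: 400 + 200 = 600
Every load is within 900 kg, so 4 containers suffice.

Yes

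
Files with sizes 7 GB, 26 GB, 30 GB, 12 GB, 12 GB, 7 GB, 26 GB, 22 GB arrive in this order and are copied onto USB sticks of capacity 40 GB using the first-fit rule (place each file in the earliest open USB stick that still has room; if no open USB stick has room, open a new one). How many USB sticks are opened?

5

  7 → USB stick 1 (new)  [load 7/40]
  26 → USB stick 1  [load 33/40]
  30 → USB stick 2 (new)  [load 30/40]
  12 → USB stick 3 (new)  [load 12/40]
  12 → USB stick 3  [load 24/40]
  7 → USB stick 1  [load 40/40]
  26 → USB stick 4 (new)  [load 26/40]
  22 → USB stick 5 (new)  [load 22/40]
5 USB sticks opened.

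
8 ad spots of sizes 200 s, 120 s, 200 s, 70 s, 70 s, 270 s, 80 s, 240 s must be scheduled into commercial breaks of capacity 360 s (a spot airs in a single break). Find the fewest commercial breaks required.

Total = 270 + 240 + 200 + 200 + 120 + 80 + 70 + 70 = 1250 s.
Lower bound: ⌈1250/360⌉ = 4 commercial breaks.
A packing using 4 commercial breaks:
  break 1: 270 + 80 = 350
  break 2: 240 + 120 = 360
  break 3: 200 + 70 + 70 = 340
  break 4: 200 = 200
This matches the lower bound, so 4 is optimal.

4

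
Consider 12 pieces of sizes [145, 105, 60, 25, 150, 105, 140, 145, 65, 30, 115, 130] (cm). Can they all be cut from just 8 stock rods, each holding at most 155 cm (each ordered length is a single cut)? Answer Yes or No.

No

Total = 1215 cm; ⌈1215/155⌉ = 8.
The bound of 8 does not rule out 8, but exhaustive search shows no assignment into 8 stock rods of capacity 155 cm exists — the minimum is 9.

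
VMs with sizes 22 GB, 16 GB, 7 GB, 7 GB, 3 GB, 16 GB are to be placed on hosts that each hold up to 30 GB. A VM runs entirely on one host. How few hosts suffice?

3

Total = 22 + 16 + 16 + 7 + 7 + 3 = 71 GB.
Lower bound: ⌈71/30⌉ = 3 hosts.
A packing using 3 hosts:
  host 1: 22 + 7 = 29
  host 2: 16 + 7 + 3 = 26
  host 3: 16 = 16
This matches the lower bound, so 3 is optimal.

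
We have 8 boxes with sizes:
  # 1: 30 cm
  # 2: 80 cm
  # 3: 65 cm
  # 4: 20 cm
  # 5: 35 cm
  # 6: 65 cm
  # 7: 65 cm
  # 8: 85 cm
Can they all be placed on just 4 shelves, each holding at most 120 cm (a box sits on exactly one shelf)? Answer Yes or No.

Total = 445 cm; ⌈445/120⌉ = 4.
5 boxes each exceed half the capacity and cannot share a shelf, forcing at least 5 shelves.
At least 5 shelves are required, but only 4 are allowed.

No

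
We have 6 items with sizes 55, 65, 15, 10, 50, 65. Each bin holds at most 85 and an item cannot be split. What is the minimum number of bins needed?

4

Total = 65 + 65 + 55 + 50 + 15 + 10 = 260.
Lower bound: ⌈260/85⌉ = 4 bins.
A packing using 4 bins:
  bin 1: 65 + 15 = 80
  bin 2: 65 + 10 = 75
  bin 3: 55 = 55
  bin 4: 50 = 50
This matches the lower bound, so 4 is optimal.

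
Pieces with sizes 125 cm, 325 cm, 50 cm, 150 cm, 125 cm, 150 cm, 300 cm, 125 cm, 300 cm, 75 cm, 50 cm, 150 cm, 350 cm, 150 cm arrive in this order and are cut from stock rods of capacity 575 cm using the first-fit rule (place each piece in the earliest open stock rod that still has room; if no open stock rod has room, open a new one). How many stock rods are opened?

5

  125 → stock rod 1 (new)  [load 125/575]
  325 → stock rod 1  [load 450/575]
  50 → stock rod 1  [load 500/575]
  150 → stock rod 2 (new)  [load 150/575]
  125 → stock rod 2  [load 275/575]
  150 → stock rod 2  [load 425/575]
  300 → stock rod 3 (new)  [load 300/575]
  125 → stock rod 2  [load 550/575]
  300 → stock rod 4 (new)  [load 300/575]
  75 → stock rod 1  [load 575/575]
  50 → stock rod 3  [load 350/575]
  150 → stock rod 3  [load 500/575]
  350 → stock rod 5 (new)  [load 350/575]
  150 → stock rod 4  [load 450/575]
5 stock rods opened.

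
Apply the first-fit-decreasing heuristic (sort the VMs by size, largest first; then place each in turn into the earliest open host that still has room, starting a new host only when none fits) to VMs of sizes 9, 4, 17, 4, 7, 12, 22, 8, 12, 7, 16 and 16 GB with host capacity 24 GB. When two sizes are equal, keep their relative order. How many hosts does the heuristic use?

Sorted descending: 22, 17, 16, 16, 12, 12, 9, 8, 7, 7, 4, 4.
  22 → host 1 (new)  [load 22/24]
  17 → host 2 (new)  [load 17/24]
  16 → host 3 (new)  [load 16/24]
  16 → host 4 (new)  [load 16/24]
  12 → host 5 (new)  [load 12/24]
  12 → host 5  [load 24/24]
  9 → host 6 (new)  [load 9/24]
  8 → host 3  [load 24/24]
  7 → host 2  [load 24/24]
  7 → host 4  [load 23/24]
  4 → host 6  [load 13/24]
  4 → host 6  [load 17/24]
6 hosts opened.

6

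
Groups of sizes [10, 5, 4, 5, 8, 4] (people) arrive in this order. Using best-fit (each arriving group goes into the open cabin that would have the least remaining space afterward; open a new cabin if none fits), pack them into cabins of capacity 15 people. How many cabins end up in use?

3

  10 → cabin 1 (new)  [load 10/15]
  5 → cabin 1  [load 15/15]
  4 → cabin 2 (new)  [load 4/15]
  5 → cabin 2  [load 9/15]
  8 → cabin 3 (new)  [load 8/15]
  4 → cabin 2  [load 13/15]
3 cabins opened.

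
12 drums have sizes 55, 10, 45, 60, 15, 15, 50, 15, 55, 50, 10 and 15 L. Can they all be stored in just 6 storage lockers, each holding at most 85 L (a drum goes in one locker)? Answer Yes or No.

Yes

A valid assignment using 6 storage lockers:
  locker 1: 60 + 15 + 10 = 85
  locker 2: 55 + 15 + 15 = 85
  locker 3: 55 + 15 + 10 = 80
  locker 4: 50 = 50
  locker 5: 50 = 50
  locker 6: 45 = 45
Every load is within 85 L, so 6 storage lockers suffice.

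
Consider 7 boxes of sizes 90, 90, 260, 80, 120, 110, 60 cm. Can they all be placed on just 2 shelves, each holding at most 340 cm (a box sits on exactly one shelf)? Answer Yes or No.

No

Total = 810 cm; ⌈810/340⌉ = 3.
At least 3 shelves are required, but only 2 are allowed.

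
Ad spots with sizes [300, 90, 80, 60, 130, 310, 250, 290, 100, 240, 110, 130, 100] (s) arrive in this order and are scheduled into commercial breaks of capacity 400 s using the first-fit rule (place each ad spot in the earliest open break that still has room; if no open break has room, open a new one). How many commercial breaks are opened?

6

  300 → break 1 (new)  [load 300/400]
  90 → break 1  [load 390/400]
  80 → break 2 (new)  [load 80/400]
  60 → break 2  [load 140/400]
  130 → break 2  [load 270/400]
  310 → break 3 (new)  [load 310/400]
  250 → break 4 (new)  [load 250/400]
  290 → break 5 (new)  [load 290/400]
  100 → break 2  [load 370/400]
  240 → break 6 (new)  [load 240/400]
  110 → break 4  [load 360/400]
  130 → break 6  [load 370/400]
  100 → break 5  [load 390/400]
6 commercial breaks opened.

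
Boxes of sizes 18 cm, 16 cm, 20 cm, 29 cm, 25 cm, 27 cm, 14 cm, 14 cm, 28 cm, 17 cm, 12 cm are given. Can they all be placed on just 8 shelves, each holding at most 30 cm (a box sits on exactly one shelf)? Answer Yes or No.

Total = 220 cm; ⌈220/30⌉ = 8.
The bound of 8 does not rule out 8, but exhaustive search shows no assignment into 8 shelves of capacity 30 cm exists — the minimum is 9.

No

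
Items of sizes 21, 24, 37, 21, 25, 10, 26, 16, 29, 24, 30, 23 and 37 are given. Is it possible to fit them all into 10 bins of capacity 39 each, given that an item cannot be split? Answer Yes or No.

No

Total = 323; ⌈323/39⌉ = 9.
11 items each exceed half the capacity and cannot share a bin, forcing at least 11 bins.
At least 11 bins are required, but only 10 are allowed.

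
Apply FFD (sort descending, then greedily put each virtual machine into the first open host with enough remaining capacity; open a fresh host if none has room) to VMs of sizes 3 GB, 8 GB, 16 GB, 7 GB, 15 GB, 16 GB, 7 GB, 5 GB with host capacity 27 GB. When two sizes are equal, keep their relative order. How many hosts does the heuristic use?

3

Sorted descending: 16, 16, 15, 8, 7, 7, 5, 3.
  16 → host 1 (new)  [load 16/27]
  16 → host 2 (new)  [load 16/27]
  15 → host 3 (new)  [load 15/27]
  8 → host 1  [load 24/27]
  7 → host 2  [load 23/27]
  7 → host 3  [load 22/27]
  5 → host 3  [load 27/27]
  3 → host 1  [load 27/27]
3 hosts opened.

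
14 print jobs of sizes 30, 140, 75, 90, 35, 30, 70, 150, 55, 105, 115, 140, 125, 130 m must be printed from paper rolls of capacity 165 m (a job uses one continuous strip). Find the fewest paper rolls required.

9

Total = 150 + 140 + 140 + 130 + 125 + 115 + 105 + 90 + 75 + 70 + 55 + 35 + 30 + 30 = 1290 m.
Lower bound: ⌈1290/165⌉ = 8 paper rolls.
A packing using 9 paper rolls:
  roll 1: 150 = 150
  roll 2: 140 = 140
  roll 3: 140 = 140
  roll 4: 130 + 35 = 165
  roll 5: 125 + 30 = 155
  roll 6: 115 + 30 = 145
  roll 7: 105 + 55 = 160
  roll 8: 90 + 75 = 165
  roll 9: 70 = 70
No arrangement into 8 paper rolls stays within capacity, so 9 is optimal.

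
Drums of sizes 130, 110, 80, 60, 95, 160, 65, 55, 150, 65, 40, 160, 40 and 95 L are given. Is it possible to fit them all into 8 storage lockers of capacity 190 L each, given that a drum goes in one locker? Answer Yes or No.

Yes

A valid assignment using 8 storage lockers:
  locker 1: 160 = 160
  locker 2: 160 = 160
  locker 3: 150 + 40 = 190
  locker 4: 130 + 60 = 190
  locker 5: 110 + 80 = 190
  locker 6: 95 + 95 = 190
  locker 7: 65 + 65 + 55 = 185
  locker 8: 40 = 40
Every load is within 190 L, so 8 storage lockers suffice.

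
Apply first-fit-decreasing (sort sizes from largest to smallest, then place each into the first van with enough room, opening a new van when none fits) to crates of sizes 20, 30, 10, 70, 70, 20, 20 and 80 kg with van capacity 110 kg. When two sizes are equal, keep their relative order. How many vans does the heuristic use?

Sorted descending: 80, 70, 70, 30, 20, 20, 20, 10.
  80 → van 1 (new)  [load 80/110]
  70 → van 2 (new)  [load 70/110]
  70 → van 3 (new)  [load 70/110]
  30 → van 1  [load 110/110]
  20 → van 2  [load 90/110]
  20 → van 2  [load 110/110]
  20 → van 3  [load 90/110]
  10 → van 3  [load 100/110]
3 vans opened.

3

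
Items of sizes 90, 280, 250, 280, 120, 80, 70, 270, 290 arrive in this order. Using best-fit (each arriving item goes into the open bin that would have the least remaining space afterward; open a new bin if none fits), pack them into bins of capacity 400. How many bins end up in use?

  90 → bin 1 (new)  [load 90/400]
  280 → bin 1  [load 370/400]
  250 → bin 2 (new)  [load 250/400]
  280 → bin 3 (new)  [load 280/400]
  120 → bin 3  [load 400/400]
  80 → bin 2  [load 330/400]
  70 → bin 2  [load 400/400]
  270 → bin 4 (new)  [load 270/400]
  290 → bin 5 (new)  [load 290/400]
5 bins opened.

5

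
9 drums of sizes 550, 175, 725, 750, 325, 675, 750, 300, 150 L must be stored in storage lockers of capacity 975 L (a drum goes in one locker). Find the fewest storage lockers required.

5

Total = 750 + 750 + 725 + 675 + 550 + 325 + 300 + 175 + 150 = 4400 L.
Lower bound: ⌈4400/975⌉ = 5 storage lockers.
A packing using 5 storage lockers:
  locker 1: 750 + 175 = 925
  locker 2: 750 + 150 = 900
  locker 3: 725 = 725
  locker 4: 675 + 300 = 975
  locker 5: 550 + 325 = 875
This matches the lower bound, so 5 is optimal.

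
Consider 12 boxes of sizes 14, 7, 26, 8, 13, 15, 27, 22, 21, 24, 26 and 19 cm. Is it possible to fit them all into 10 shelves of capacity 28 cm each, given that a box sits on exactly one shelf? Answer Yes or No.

A valid assignment using 9 shelves:
  shelf 1: 27 = 27
  shelf 2: 26 = 26
  shelf 3: 26 = 26
  shelf 4: 24 = 24
  shelf 5: 22 = 22
  shelf 6: 21 + 7 = 28
  shelf 7: 19 + 8 = 27
  shelf 8: 15 + 13 = 28
  shelf 9: 14 = 14
That uses only 9 ≤ 10, so 10 shelves are enough.

Yes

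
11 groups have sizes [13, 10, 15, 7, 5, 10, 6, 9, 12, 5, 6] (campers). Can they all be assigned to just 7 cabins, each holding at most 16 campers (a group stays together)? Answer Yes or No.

A valid assignment using 7 cabins:
  cabin 1: 15 = 15
  cabin 2: 13 = 13
  cabin 3: 12 = 12
  cabin 4: 10 + 6 = 16
  cabin 5: 10 + 6 = 16
  cabin 6: 9 + 7 = 16
  cabin 7: 5 + 5 = 10
Every load is within 16 campers, so 7 cabins suffice.

Yes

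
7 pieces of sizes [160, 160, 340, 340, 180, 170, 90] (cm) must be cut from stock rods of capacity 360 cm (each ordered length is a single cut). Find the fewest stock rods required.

Total = 340 + 340 + 180 + 170 + 160 + 160 + 90 = 1440 cm.
Lower bound: ⌈1440/360⌉ = 4 stock rods.
A packing using 5 stock rods:
  stock rod 1: 340 = 340
  stock rod 2: 340 = 340
  stock rod 3: 180 + 170 = 350
  stock rod 4: 160 + 160 = 320
  stock rod 5: 90 = 90
No arrangement into 4 stock rods stays within capacity, so 5 is optimal.

5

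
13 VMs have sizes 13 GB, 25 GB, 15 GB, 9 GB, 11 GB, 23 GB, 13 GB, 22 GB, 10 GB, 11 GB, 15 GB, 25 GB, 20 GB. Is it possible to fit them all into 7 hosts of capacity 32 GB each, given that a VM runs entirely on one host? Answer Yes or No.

No

Total = 212 GB; ⌈212/32⌉ = 7.
The bound of 7 does not rule out 7, but exhaustive search shows no assignment into 7 hosts of capacity 32 GB exists — the minimum is 8.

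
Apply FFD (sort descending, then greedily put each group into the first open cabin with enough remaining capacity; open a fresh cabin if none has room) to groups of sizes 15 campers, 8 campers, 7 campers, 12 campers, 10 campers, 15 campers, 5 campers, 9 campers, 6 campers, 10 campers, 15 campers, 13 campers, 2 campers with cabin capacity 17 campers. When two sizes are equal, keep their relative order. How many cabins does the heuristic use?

Sorted descending: 15, 15, 15, 13, 12, 10, 10, 9, 8, 7, 6, 5, 2.
  15 → cabin 1 (new)  [load 15/17]
  15 → cabin 2 (new)  [load 15/17]
  15 → cabin 3 (new)  [load 15/17]
  13 → cabin 4 (new)  [load 13/17]
  12 → cabin 5 (new)  [load 12/17]
  10 → cabin 6 (new)  [load 10/17]
  10 → cabin 7 (new)  [load 10/17]
  9 → cabin 8 (new)  [load 9/17]
  8 → cabin 8  [load 17/17]
  7 → cabin 6  [load 17/17]
  6 → cabin 7  [load 16/17]
  5 → cabin 5  [load 17/17]
  2 → cabin 1  [load 17/17]
8 cabins opened.

8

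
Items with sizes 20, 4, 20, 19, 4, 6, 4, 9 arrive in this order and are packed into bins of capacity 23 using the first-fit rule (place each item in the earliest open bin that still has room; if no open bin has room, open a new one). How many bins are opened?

4

  20 → bin 1 (new)  [load 20/23]
  4 → bin 2 (new)  [load 4/23]
  20 → bin 3 (new)  [load 20/23]
  19 → bin 2  [load 23/23]
  4 → bin 4 (new)  [load 4/23]
  6 → bin 4  [load 10/23]
  4 → bin 4  [load 14/23]
  9 → bin 4  [load 23/23]
4 bins opened.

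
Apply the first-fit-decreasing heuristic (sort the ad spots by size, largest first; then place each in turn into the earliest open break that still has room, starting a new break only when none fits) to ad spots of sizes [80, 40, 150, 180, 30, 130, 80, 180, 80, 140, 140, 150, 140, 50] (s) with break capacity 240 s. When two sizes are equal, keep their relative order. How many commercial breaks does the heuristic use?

8

Sorted descending: 180, 180, 150, 150, 140, 140, 140, 130, 80, 80, 80, 50, 40, 30.
  180 → break 1 (new)  [load 180/240]
  180 → break 2 (new)  [load 180/240]
  150 → break 3 (new)  [load 150/240]
  150 → break 4 (new)  [load 150/240]
  140 → break 5 (new)  [load 140/240]
  140 → break 6 (new)  [load 140/240]
  140 → break 7 (new)  [load 140/240]
  130 → break 8 (new)  [load 130/240]
  80 → break 3  [load 230/240]
  80 → break 4  [load 230/240]
  80 → break 5  [load 220/240]
  50 → break 1  [load 230/240]
  40 → break 2  [load 220/240]
  30 → break 6  [load 170/240]
8 commercial breaks opened.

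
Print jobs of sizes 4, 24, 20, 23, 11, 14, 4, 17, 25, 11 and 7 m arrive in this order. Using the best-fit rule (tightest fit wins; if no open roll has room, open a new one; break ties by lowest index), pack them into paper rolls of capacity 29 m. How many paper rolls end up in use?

6

  4 → roll 1 (new)  [load 4/29]
  24 → roll 1  [load 28/29]
  20 → roll 2 (new)  [load 20/29]
  23 → roll 3 (new)  [load 23/29]
  11 → roll 4 (new)  [load 11/29]
  14 → roll 4  [load 25/29]
  4 → roll 4  [load 29/29]
  17 → roll 5 (new)  [load 17/29]
  25 → roll 6 (new)  [load 25/29]
  11 → roll 5  [load 28/29]
  7 → roll 2  [load 27/29]
6 paper rolls opened.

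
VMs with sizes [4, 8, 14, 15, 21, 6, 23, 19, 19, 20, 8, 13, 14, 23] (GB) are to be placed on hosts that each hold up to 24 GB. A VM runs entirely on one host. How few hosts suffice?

Total = 23 + 23 + 21 + 20 + 19 + 19 + 15 + 14 + 14 + 13 + 8 + 8 + 6 + 4 = 207 GB.
Lower bound: ⌈207/24⌉ = 9 hosts.
Also, 10 VMs each exceed 12 GB, and no two of those can share a host, so at least 10 hosts are needed.
A packing using 10 hosts:
  host 1: 23 = 23
  host 2: 23 = 23
  host 3: 21 = 21
  host 4: 20 + 4 = 24
  host 5: 19 = 19
  host 6: 19 = 19
  host 7: 15 + 8 = 23
  host 8: 14 + 8 = 22
  host 9: 14 + 6 = 20
  host 10: 13 = 13
This matches the lower bound, so 10 is optimal.

10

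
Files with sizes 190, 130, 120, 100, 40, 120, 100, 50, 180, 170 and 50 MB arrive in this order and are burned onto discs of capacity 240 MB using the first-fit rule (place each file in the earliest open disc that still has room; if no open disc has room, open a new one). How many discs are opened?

6

  190 → disc 1 (new)  [load 190/240]
  130 → disc 2 (new)  [load 130/240]
  120 → disc 3 (new)  [load 120/240]
  100 → disc 2  [load 230/240]
  40 → disc 1  [load 230/240]
  120 → disc 3  [load 240/240]
  100 → disc 4 (new)  [load 100/240]
  50 → disc 4  [load 150/240]
  180 → disc 5 (new)  [load 180/240]
  170 → disc 6 (new)  [load 170/240]
  50 → disc 4  [load 200/240]
6 discs opened.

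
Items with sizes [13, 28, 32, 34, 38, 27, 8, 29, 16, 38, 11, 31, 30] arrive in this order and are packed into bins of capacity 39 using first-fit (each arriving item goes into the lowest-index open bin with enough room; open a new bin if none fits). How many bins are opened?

10

  13 → bin 1 (new)  [load 13/39]
  28 → bin 2 (new)  [load 28/39]
  32 → bin 3 (new)  [load 32/39]
  34 → bin 4 (new)  [load 34/39]
  38 → bin 5 (new)  [load 38/39]
  27 → bin 6 (new)  [load 27/39]
  8 → bin 1  [load 21/39]
  29 → bin 7 (new)  [load 29/39]
  16 → bin 1  [load 37/39]
  38 → bin 8 (new)  [load 38/39]
  11 → bin 2  [load 39/39]
  31 → bin 9 (new)  [load 31/39]
  30 → bin 10 (new)  [load 30/39]
10 bins opened.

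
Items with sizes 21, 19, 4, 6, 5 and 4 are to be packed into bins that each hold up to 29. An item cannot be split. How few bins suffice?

Total = 21 + 19 + 6 + 5 + 4 + 4 = 59.
Lower bound: ⌈59/29⌉ = 3 bins.
A packing using 3 bins:
  bin 1: 21 + 6 = 27
  bin 2: 19 + 5 + 4 = 28
  bin 3: 4 = 4
This matches the lower bound, so 3 is optimal.

3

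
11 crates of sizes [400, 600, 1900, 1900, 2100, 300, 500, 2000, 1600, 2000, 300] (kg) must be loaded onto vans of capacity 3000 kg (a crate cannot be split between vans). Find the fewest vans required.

6

Total = 2100 + 2000 + 2000 + 1900 + 1900 + 1600 + 600 + 500 + 400 + 300 + 300 = 13600 kg.
Lower bound: ⌈13600/3000⌉ = 5 vans.
Also, 6 crates each exceed 1500 kg, and no two of those can share a van, so at least 6 vans are needed.
A packing using 6 vans:
  van 1: 2100 + 600 + 300 = 3000
  van 2: 2000 + 500 + 400 = 2900
  van 3: 2000 + 300 = 2300
  van 4: 1900 = 1900
  van 5: 1900 = 1900
  van 6: 1600 = 1600
This matches the lower bound, so 6 is optimal.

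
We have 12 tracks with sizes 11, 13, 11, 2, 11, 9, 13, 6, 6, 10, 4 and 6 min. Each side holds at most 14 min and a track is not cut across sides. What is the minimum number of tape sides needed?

Total = 13 + 13 + 11 + 11 + 11 + 10 + 9 + 6 + 6 + 6 + 4 + 2 = 102 min.
Lower bound: ⌈102/14⌉ = 8 tape sides.
A packing using 9 tape sides:
  side 1: 13 = 13
  side 2: 13 = 13
  side 3: 11 + 2 = 13
  side 4: 11 = 11
  side 5: 11 = 11
  side 6: 10 + 4 = 14
  side 7: 9 = 9
  side 8: 6 + 6 = 12
  side 9: 6 = 6
No arrangement into 8 tape sides stays within capacity, so 9 is optimal.

9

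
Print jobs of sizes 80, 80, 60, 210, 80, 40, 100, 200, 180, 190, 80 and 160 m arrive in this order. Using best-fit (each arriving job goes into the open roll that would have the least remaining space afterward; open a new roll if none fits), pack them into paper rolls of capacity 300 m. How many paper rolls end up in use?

  80 → roll 1 (new)  [load 80/300]
  80 → roll 1  [load 160/300]
  60 → roll 1  [load 220/300]
  210 → roll 2 (new)  [load 210/300]
  80 → roll 1  [load 300/300]
  40 → roll 2  [load 250/300]
  100 → roll 3 (new)  [load 100/300]
  200 → roll 3  [load 300/300]
  180 → roll 4 (new)  [load 180/300]
  190 → roll 5 (new)  [load 190/300]
  80 → roll 5  [load 270/300]
  160 → roll 6 (new)  [load 160/300]
6 paper rolls opened.

6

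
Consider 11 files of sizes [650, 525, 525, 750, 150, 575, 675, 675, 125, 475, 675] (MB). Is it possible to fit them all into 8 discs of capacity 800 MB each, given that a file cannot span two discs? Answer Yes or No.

Total = 5800 MB; ⌈5800/800⌉ = 8.
9 files each exceed half the capacity and cannot share a disc, forcing at least 9 discs.
At least 9 discs are required, but only 8 are allowed.

No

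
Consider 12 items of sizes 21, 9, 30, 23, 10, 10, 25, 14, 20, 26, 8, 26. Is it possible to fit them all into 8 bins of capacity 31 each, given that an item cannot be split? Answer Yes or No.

A valid assignment using 8 bins:
  bin 1: 30 = 30
  bin 2: 26 = 26
  bin 3: 26 = 26
  bin 4: 25 = 25
  bin 5: 23 + 8 = 31
  bin 6: 21 + 10 = 31
  bin 7: 20 + 10 = 30
  bin 8: 14 + 9 = 23
Every load is within 31, so 8 bins suffice.

Yes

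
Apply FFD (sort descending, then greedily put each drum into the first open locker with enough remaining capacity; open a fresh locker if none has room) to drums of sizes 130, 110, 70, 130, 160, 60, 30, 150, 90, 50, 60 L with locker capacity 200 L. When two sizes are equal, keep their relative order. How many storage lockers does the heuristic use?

Sorted descending: 160, 150, 130, 130, 110, 90, 70, 60, 60, 50, 30.
  160 → locker 1 (new)  [load 160/200]
  150 → locker 2 (new)  [load 150/200]
  130 → locker 3 (new)  [load 130/200]
  130 → locker 4 (new)  [load 130/200]
  110 → locker 5 (new)  [load 110/200]
  90 → locker 5  [load 200/200]
  70 → locker 3  [load 200/200]
  60 → locker 4  [load 190/200]
  60 → locker 6 (new)  [load 60/200]
  50 → locker 2  [load 200/200]
  30 → locker 1  [load 190/200]
6 storage lockers opened.

6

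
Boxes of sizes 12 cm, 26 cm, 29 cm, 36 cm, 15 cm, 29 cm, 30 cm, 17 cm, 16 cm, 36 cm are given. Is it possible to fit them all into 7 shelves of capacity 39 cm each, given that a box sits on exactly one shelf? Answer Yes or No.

No

Total = 246 cm; ⌈246/39⌉ = 7.
The bound of 7 does not rule out 7, but exhaustive search shows no assignment into 7 shelves of capacity 39 cm exists — the minimum is 8.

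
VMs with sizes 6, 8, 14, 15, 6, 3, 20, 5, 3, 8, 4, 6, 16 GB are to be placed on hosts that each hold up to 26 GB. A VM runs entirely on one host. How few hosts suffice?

5

Total = 20 + 16 + 15 + 14 + 8 + 8 + 6 + 6 + 6 + 5 + 4 + 3 + 3 = 114 GB.
Lower bound: ⌈114/26⌉ = 5 hosts.
A packing using 5 hosts:
  host 1: 20 + 6 = 26
  host 2: 16 + 8 = 24
  host 3: 15 + 8 + 3 = 26
  host 4: 14 + 6 + 6 = 26
  host 5: 5 + 4 + 3 = 12
This matches the lower bound, so 5 is optimal.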